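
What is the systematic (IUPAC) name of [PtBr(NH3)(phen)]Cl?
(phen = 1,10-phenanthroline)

amminebromo(1,10-phenanthroline)platinum(II) chloride

The 1 chloride counter-ion carries a total charge of -1, so each complex ion is 1+.
Ligand charges: 1×1,10-phenanthroline (neutral), 1×ammine (neutral), 1×bromo (-1 each); total -1. So Pt + (-1) = 1+, giving Pt = +2.
Ligands are named alphabetically: ammine before bromo before phenanthroline.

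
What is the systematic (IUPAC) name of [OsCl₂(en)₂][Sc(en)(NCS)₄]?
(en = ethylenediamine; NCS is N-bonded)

Both ions are complex: the cation is named first with the plain metal name, the anion second with the -ate form; each ion's ligands are alphabetised independently.
Scandium is always +3 in its complexes; the anion's ligand charges sum to -4, so the complex anion is 1−.
A 1:1 salt means the cation carries the equal and opposite charge, 1+.
Cation: ligand charges sum to -2; for the ion to be 1+, Os = +3.

dichlorobis(ethylenediamine)osmium(III) (ethylenediamine)tetraisothiocyanatoscandate(III)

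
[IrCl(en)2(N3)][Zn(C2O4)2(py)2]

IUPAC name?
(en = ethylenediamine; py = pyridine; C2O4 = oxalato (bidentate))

Zinc is always +2 in its complexes; the anion's ligand charges sum to -4, so the complex anion is 2−.
A 1:1 salt means the cation carries the equal and opposite charge, 2+.
Cation: ligand charges sum to -2; for the ion to be 2+, Ir = +4.

azidochlorobis(ethylenediamine)iridium(IV) dioxalatobis(pyridine)zincate(II)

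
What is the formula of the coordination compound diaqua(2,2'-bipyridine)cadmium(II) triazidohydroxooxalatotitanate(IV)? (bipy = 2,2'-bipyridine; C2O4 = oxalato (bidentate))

Cation [Cd…]: ligand charges 0, Cd(II) ⇒ ion charge 2+.
Anion [Ti…]: ligand charges -6, Ti(IV) ⇒ ion charge 2−.
One 2+ cation balances one 2− anion.

[Cd(bipy)(H2O)2][Ti(C2O4)(N3)3(OH)]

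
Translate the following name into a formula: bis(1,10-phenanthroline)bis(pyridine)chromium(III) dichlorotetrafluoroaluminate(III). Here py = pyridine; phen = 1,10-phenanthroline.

Cation [Cr…]: ligand charges 0, Cr(III) ⇒ ion charge 3+.
Anion [Al…]: ligand charges -6, Al(III) ⇒ ion charge 3−.

[Cr(phen)2(py)2][AlCl2F4]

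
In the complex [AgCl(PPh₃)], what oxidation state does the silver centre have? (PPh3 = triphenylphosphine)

+1

No counter-ion: the bracketed complex is neutral.
Ligand charges: 1×PPh3 neutral; 1×Cl = -1; sum -1.
Ag + (-1) = 0 ⇒ Ag is +1.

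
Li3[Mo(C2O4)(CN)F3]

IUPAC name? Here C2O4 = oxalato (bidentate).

The 3 lithium counter-ions carry a total charge of +3, so each complex ion is 3−.
Ligand charges: 1×cyano (-1 each), 3×fluoro (-1 each), 1×oxalato (-2 each); total -6. So Mo + (-6) = 3−, giving Mo = +3.
The complex ion is anionic, so molybdenum takes the -ate form molybdate(III).

lithium cyanotrifluorooxalatomolybdate(III)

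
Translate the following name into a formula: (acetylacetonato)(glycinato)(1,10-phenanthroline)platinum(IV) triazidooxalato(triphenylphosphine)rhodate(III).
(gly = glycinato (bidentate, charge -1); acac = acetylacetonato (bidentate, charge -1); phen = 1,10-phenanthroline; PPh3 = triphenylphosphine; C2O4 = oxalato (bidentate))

Cation [Pt…]: ligand charges -2, Pt(IV) ⇒ ion charge 2+.
Anion [Rh…]: ligand charges -5, Rh(III) ⇒ ion charge 2−.

[Pt(acac)(gly)(phen)][Rh(C2O4)(N3)3(PPh3)]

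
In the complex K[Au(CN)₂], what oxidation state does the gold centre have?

1 potassium outside the brackets (+1 each) → the complex ion is 1−.
Ligand charges: 2×CN = -2; sum -2.
Au + (-2) = 1− ⇒ Au is +1.

+1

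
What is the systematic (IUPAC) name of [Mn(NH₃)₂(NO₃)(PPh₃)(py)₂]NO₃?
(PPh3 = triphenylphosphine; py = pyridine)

The 1 nitrate counter-ion carries a total charge of -1, so each complex ion is 1+.
Ligand charges: 2×ammine (neutral), 1×nitrato (-1 each), 1×triphenylphosphine (neutral), 2×pyridine (neutral); total -1. So Mn + (-1) = 1+, giving Mn = +2.
Ligands are named alphabetically: ammine before nitrato before pyridine before triphenylphosphine.

diamminenitratobis(pyridine)(triphenylphosphine)manganese(II) nitrate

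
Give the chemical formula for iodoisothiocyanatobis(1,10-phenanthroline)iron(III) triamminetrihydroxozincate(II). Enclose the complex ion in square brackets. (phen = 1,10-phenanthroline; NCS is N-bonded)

Cation [Fe…]: ligand charges -2, Fe(III) ⇒ ion charge 1+.
Anion [Zn…]: ligand charges -3, Zn(II) ⇒ ion charge 1−.
One 1+ cation balances one 1− anion.

[FeI(NCS)(phen)2][Zn(NH3)3(OH)3]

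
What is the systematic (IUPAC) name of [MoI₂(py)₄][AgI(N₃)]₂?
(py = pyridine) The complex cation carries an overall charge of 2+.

diiodotetrakis(pyridine)molybdenum(IV) azidoiodoargentate(I)

Both ions are complex: the cation is named first with the plain metal name, the anion second with the -ate form; each ion's ligands are alphabetised independently.
The complex cation is given as 2+; its ligand charges sum to -2, so Mo = +4.
With 2 anions per cation, each anion must be 2/2 = 1−.
Anion: ligand charges sum to -2; for the ion to be 1−, Ag = +1.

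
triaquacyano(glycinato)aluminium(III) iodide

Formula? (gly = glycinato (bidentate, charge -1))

[Al(CN)(gly)(H2O)3]I

Ligands: 1 cyano (CN, -1), 1 glycinato (gly, -1), 3 aqua (H2O, neutral). Ligand charge sum = -2.
Charge balance with iodide (-1) requires 1 complex ion per 1 iodide.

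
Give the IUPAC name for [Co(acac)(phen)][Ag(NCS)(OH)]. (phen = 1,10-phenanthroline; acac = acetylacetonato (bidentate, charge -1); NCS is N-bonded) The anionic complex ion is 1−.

Both ions are complex: the cation is named first with the plain metal name, the anion second with the -ate form; each ion's ligands are alphabetised independently.
The complex anion is given as 1−; its ligand charges sum to -2, so Ag = +1.
A 1:1 salt means the cation carries the equal and opposite charge, 1+.
Cation: ligand charges sum to -1; for the ion to be 1+, Co = +2.

(acetylacetonato)(1,10-phenanthroline)cobalt(II) hydroxoisothiocyanatoargentate(I)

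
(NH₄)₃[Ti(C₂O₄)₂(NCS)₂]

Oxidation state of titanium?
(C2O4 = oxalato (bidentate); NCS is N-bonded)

3 ammonium outside the brackets (+1 each) → the complex ion is 3−.
Ligand charges: 2×C2O4 = -4; 2×NCS = -2; sum -6.
Ti + (-6) = 3− ⇒ Ti is +3.

+3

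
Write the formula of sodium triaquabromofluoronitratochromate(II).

Ligands: 1 fluoro (F, -1), 3 aqua (H2O, neutral), 1 nitrato (NO3, -1), 1 bromo (Br, -1). Ligand charge sum = -3.
Charge balance with sodium (+1) requires 1 complex ion per 1 sodium.

Na[CrBrF(H2O)3(NO3)]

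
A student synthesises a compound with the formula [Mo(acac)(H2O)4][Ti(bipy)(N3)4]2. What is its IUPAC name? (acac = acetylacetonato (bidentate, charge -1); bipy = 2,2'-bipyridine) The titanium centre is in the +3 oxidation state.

Both ions are complex: the cation is named first with the plain metal name, the anion second with the -ate form; each ion's ligands are alphabetised independently.
Ti is given as +3; the anion's ligand charges sum to -4, so the complex anion is 1−.
With 2 anions per cation, the cation must be 2×1 = 2+.
Cation: ligand charges sum to -1; for the ion to be 2+, Mo = +3.

(acetylacetonato)tetraaquamolybdenum(III) tetraazido(2,2'-bipyridine)titanate(III)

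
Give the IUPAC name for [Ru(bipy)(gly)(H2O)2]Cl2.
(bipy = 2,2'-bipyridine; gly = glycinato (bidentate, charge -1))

diaqua(2,2'-bipyridine)(glycinato)ruthenium(III) chloride

The 2 chloride counter-ions carry a total charge of -2, so each complex ion is 2+.
Ligand charges: 1×2,2'-bipyridine (neutral), 1×glycinato (-1 each), 2×aqua (neutral); total -1. So Ru + (-1) = 2+, giving Ru = +3.
Ligands are named alphabetically: aqua before bipyridine before glycinato.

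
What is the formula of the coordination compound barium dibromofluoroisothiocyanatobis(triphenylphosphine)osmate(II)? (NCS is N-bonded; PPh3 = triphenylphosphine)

Ligands: 2 bromo (Br, -1), 1 isothiocyanato (NCS, -1), 2 triphenylphosphine (PPh3, neutral), 1 fluoro (F, -1). Ligand charge sum = -4.
With Os in oxidation state +2, the complex ion is [Os...]^2−.
Charge balance with barium (+2) requires 1 complex ion per 1 barium.

Ba[OsBr2F(NCS)(PPh3)2]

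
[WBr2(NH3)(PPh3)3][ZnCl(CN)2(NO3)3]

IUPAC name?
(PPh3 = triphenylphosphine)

Zinc is always +2 in its complexes; the anion's ligand charges sum to -6, so the complex anion is 4−.
A 1:1 salt means the cation carries the equal and opposite charge, 4+.
Cation: ligand charges sum to -2; for the ion to be 4+, W = +6.

amminedibromotris(triphenylphosphine)tungsten(VI) chlorodicyanotrinitratozincate(II)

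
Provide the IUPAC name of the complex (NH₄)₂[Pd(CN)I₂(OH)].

The 2 ammonium counter-ions carry a total charge of +2, so each complex ion is 2−.
Ligand charges: 1×hydroxo (-1 each), 2×iodo (-1 each), 1×cyano (-1 each); total -4. So Pd + (-4) = 2−, giving Pd = +2.
The complex ion is anionic, so palladium takes the -ate form palladate(II).

ammonium cyanohydroxodiiodopalladate(II)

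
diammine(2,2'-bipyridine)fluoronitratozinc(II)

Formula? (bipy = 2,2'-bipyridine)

Ligands: 2 ammine (NH3, neutral), 1 fluoro (F, -1), 1 nitrato (NO3, -1), 1 2,2'-bipyridine (bipy, neutral). Ligand charge sum = -2.
With Zn in oxidation state +2, the complex ion is [Zn...].

[Zn(bipy)F(NH3)2(NO3)]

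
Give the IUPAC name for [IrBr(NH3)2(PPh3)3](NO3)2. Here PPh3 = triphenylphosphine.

diamminebromotris(triphenylphosphine)iridium(III) nitrate

The 2 nitrate counter-ions carry a total charge of -2, so each complex ion is 2+.
Ligand charges: 2×ammine (neutral), 3×triphenylphosphine (neutral), 1×bromo (-1 each); total -1. So Ir + (-1) = 2+, giving Ir = +3.
Ligands are named alphabetically: ammine before bromo before triphenylphosphine.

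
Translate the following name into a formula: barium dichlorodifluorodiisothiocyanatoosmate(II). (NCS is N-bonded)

Ligands: 2 chloro (Cl, -1), 2 isothiocyanato (NCS, -1), 2 fluoro (F, -1). Ligand charge sum = -6.
Charge balance with barium (+2) requires 1 complex ion per 2 barium.

Ba2[OsCl2F2(NCS)2]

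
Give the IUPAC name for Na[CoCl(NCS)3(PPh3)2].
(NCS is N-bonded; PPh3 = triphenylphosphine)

sodium chlorotriisothiocyanatobis(triphenylphosphine)cobaltate(III)

The 1 sodium counter-ion carries a total charge of +1, so each complex ion is 1−.
Ligand charges: 1×chloro (-1 each), 3×isothiocyanato (-1 each), 2×triphenylphosphine (neutral); total -4. So Co + (-4) = 1−, giving Co = +3.
Ligands are named alphabetically: chloro before isothiocyanato before triphenylphosphine.
The complex ion is anionic, so cobalt takes the -ate form cobaltate(III).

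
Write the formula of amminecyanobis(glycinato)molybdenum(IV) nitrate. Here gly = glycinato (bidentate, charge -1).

Ligands: 2 glycinato (gly, -1), 1 ammine (NH3, neutral), 1 cyano (CN, -1). Ligand charge sum = -3.
With Mo in oxidation state +4, the complex ion is [Mo...]^1+.
Charge balance with nitrate (-1) requires 1 complex ion per 1 nitrate.

[Mo(CN)(gly)2(NH3)]NO3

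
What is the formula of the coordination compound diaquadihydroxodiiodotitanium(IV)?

Ligands: 2 iodo (I, -1), 2 aqua (H2O, neutral), 2 hydroxo (OH, -1). Ligand charge sum = -4.
With Ti in oxidation state +4, the complex ion is [Ti...].

[Ti(H2O)2I2(OH)2]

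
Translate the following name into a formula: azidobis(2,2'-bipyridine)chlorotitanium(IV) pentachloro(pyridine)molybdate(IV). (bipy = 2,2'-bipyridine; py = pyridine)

[Ti(bipy)2Cl(N3)][MoCl5(py)]2

Cation [Ti…]: ligand charges -2, Ti(IV) ⇒ ion charge 2+.
Anion [Mo…]: ligand charges -5, Mo(IV) ⇒ ion charge 1−.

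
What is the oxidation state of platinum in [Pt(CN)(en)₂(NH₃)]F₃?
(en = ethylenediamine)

+4

3 fluoride outside the brackets (-1 each) → the complex ion is 3+.
Ligand charges: 1×NH3 neutral; 2×en neutral; 1×CN = -1; sum -1.
Pt + (-1) = 3+ ⇒ Pt is +4.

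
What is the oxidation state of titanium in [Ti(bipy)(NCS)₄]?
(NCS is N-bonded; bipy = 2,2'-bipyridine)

No counter-ion: the bracketed complex is neutral.
Ligand charges: 4×NCS = -4; 1×bipy neutral; sum -4.
Ti + (-4) = 0 ⇒ Ti is +4.

+4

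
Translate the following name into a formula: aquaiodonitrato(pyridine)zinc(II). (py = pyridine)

Ligands: 1 pyridine (py, neutral), 1 aqua (H2O, neutral), 1 iodo (I, -1), 1 nitrato (NO3, -1). Ligand charge sum = -2.
With Zn in oxidation state +2, the complex ion is [Zn...].

[Zn(H2O)I(NO3)(py)]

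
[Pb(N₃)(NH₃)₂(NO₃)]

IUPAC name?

There is no counter-ion, so the complex is neutral overall.
Ligand charges: 1×azido (-1 each), 1×nitrato (-1 each), 2×ammine (neutral); total -2. So Pb + (-2) = 0, giving Pb = +2.
Ligands are named alphabetically: ammine before azido before nitrato.

diammineazidonitratolead(II)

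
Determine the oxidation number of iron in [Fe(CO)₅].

0

No counter-ion: the bracketed complex is neutral.
Ligand charges: 5×CO neutral; sum 0.
Fe + (0) = 0 ⇒ Fe is 0.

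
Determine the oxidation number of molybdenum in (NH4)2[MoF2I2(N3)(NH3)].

2 ammonium outside the brackets (+1 each) → the complex ion is 2−.
Ligand charges: 1×NH3 neutral; 2×I = -2; 2×F = -2; 1×N3 = -1; sum -5.
Mo + (-5) = 2− ⇒ Mo is +3.

+3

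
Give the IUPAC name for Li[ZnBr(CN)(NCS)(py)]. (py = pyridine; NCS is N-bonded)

lithium bromocyanoisothiocyanato(pyridine)zincate(II)

The 1 lithium counter-ion carries a total charge of +1, so each complex ion is 1−.
Ligand charges: 1×cyano (-1 each), 1×pyridine (neutral), 1×isothiocyanato (-1 each), 1×bromo (-1 each); total -3. So Zn + (-3) = 1−, giving Zn = +2.
The complex ion is anionic, so zinc takes the -ate form zincate(II).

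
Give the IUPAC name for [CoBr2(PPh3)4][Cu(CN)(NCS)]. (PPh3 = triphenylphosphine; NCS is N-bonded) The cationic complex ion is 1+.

dibromotetrakis(triphenylphosphine)cobalt(III) cyanoisothiocyanatocuprate(I)

Both ions are complex: the cation is named first with the plain metal name, the anion second with the -ate form; each ion's ligands are alphabetised independently.
The complex cation is given as 1+; its ligand charges sum to -2, so Co = +3.
A 1:1 salt means the anion carries the equal and opposite charge, 1−.
Anion: ligand charges sum to -2; for the ion to be 1−, Cu = +1.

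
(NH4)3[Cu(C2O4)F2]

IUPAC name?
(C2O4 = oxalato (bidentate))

ammonium difluorooxalatocuprate(I)

The 3 ammonium counter-ions carry a total charge of +3, so each complex ion is 3−.
Ligand charges: 2×fluoro (-1 each), 1×oxalato (-2 each); total -4. So Cu + (-4) = 3−, giving Cu = +1.
Ligands are named alphabetically: fluoro before oxalato.
The complex ion is anionic, so copper takes the -ate form cuprate(I).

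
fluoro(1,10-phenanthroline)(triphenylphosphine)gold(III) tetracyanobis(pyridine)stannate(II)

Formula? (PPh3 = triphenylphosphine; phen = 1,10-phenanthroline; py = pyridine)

Cation [Au…]: ligand charges -1, Au(III) ⇒ ion charge 2+.
Anion [Sn…]: ligand charges -4, Sn(II) ⇒ ion charge 2−.
One 2+ cation balances one 2− anion.

[AuF(phen)(PPh3)][Sn(CN)4(py)2]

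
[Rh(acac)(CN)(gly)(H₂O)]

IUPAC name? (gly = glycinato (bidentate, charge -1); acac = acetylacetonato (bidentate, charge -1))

(acetylacetonato)aquacyano(glycinato)rhodium(III)

There is no counter-ion, so the complex is neutral overall.
Ligand charges: 1×cyano (-1 each), 1×glycinato (-1 each), 1×aqua (neutral), 1×acetylacetonato (-1 each); total -3. So Rh + (-3) = 0, giving Rh = +3.
Ligands are named alphabetically: acetylacetonato before aqua before cyano before glycinato.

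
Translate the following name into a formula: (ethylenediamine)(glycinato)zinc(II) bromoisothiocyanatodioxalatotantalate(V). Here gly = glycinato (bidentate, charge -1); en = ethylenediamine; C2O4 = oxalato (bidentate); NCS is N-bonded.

[Zn(en)(gly)][TaBr(C2O4)2(NCS)]

Cation [Zn…]: ligand charges -1, Zn(II) ⇒ ion charge 1+.
Anion [Ta…]: ligand charges -6, Ta(V) ⇒ ion charge 1−.
One 1+ cation balances one 1− anion.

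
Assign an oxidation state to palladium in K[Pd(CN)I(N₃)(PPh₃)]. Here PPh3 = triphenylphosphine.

1 potassium outside the brackets (+1 each) → the complex ion is 1−.
Ligand charges: 1×N3 = -1; 1×PPh3 neutral; 1×I = -1; 1×CN = -1; sum -3.
Pd + (-3) = 1− ⇒ Pd is +2.

+2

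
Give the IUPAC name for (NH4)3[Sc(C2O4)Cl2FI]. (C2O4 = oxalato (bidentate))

The 3 ammonium counter-ions carry a total charge of +3, so each complex ion is 3−.
Ligand charges: 2×chloro (-1 each), 1×oxalato (-2 each), 1×fluoro (-1 each), 1×iodo (-1 each); total -6. So Sc + (-6) = 3−, giving Sc = +3.
The complex ion is anionic, so scandium takes the -ate form scandate(III).

ammonium dichlorofluoroiodooxalatoscandate(III)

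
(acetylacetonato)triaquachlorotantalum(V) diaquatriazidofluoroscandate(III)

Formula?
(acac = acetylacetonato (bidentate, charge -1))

Cation [Ta…]: ligand charges -2, Ta(V) ⇒ ion charge 3+.
Anion [Sc…]: ligand charges -4, Sc(III) ⇒ ion charge 1−.

[Ta(acac)Cl(H2O)3][ScF(H2O)2(N3)3]3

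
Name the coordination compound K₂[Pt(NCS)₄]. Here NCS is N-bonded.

The 2 potassium counter-ions carry a total charge of +2, so each complex ion is 2−.
Ligand charges: 4×isothiocyanato (-1 each); total -4. So Pt + (-4) = 2−, giving Pt = +2.
The complex ion is anionic, so platinum takes the -ate form platinate(II).

potassium tetraisothiocyanatoplatinate(II)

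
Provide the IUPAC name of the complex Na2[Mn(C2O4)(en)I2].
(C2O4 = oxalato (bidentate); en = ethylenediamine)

sodium (ethylenediamine)diiodooxalatomanganate(II)

The 2 sodium counter-ions carry a total charge of +2, so each complex ion is 2−.
Ligand charges: 1×oxalato (-2 each), 1×ethylenediamine (neutral), 2×iodo (-1 each); total -4. So Mn + (-4) = 2−, giving Mn = +2.
Ligands are named alphabetically: ethylenediamine before iodo before oxalato.
The complex ion is anionic, so manganese takes the -ate form manganate(II).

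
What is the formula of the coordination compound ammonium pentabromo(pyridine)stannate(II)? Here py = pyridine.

(NH4)3[SnBr5(py)]

Ligands: 1 pyridine (py, neutral), 5 bromo (Br, -1). Ligand charge sum = -5.
With Sn in oxidation state +2, the complex ion is [Sn...]^3−.
Charge balance with ammonium (+1) requires 1 complex ion per 3 ammonium.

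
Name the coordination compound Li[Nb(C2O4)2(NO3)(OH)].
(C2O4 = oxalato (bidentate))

The 1 lithium counter-ion carries a total charge of +1, so each complex ion is 1−.
Ligand charges: 2×oxalato (-2 each), 1×nitrato (-1 each), 1×hydroxo (-1 each); total -6. So Nb + (-6) = 1−, giving Nb = +5.
Ligands are named alphabetically: hydroxo before nitrato before oxalato.
The complex ion is anionic, so niobium takes the -ate form niobate(V).

lithium hydroxonitratodioxalatoniobate(V)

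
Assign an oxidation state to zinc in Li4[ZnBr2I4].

4 lithium outside the brackets (+1 each) → the complex ion is 4−.
Ligand charges: 4×I = -4; 2×Br = -2; sum -6.
Zn + (-6) = 4− ⇒ Zn is +2.

+2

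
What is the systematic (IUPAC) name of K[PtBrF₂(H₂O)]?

The 1 potassium counter-ion carries a total charge of +1, so each complex ion is 1−.
Ligand charges: 1×bromo (-1 each), 1×aqua (neutral), 2×fluoro (-1 each); total -3. So Pt + (-3) = 1−, giving Pt = +2.
Ligands are named alphabetically: aqua before bromo before fluoro.
The complex ion is anionic, so platinum takes the -ate form platinate(II).

potassium aquabromodifluoroplatinate(II)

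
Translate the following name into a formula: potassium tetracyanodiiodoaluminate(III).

K3[Al(CN)4I2]

Ligands: 2 iodo (I, -1), 4 cyano (CN, -1). Ligand charge sum = -6.
With Al in oxidation state +3, the complex ion is [Al...]^3−.
Charge balance with potassium (+1) requires 1 complex ion per 3 potassium.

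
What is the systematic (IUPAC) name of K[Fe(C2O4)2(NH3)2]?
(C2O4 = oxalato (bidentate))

The 1 potassium counter-ion carries a total charge of +1, so each complex ion is 1−.
Ligand charges: 2×oxalato (-2 each), 2×ammine (neutral); total -4. So Fe + (-4) = 1−, giving Fe = +3.
Ligands are named alphabetically: ammine before oxalato.
The complex ion is anionic, so iron takes the -ate form ferrate(III).

potassium diamminedioxalatoferrate(III)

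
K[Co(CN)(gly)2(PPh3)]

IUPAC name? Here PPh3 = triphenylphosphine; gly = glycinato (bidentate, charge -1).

The 1 potassium counter-ion carries a total charge of +1, so each complex ion is 1−.
Ligand charges: 1×triphenylphosphine (neutral), 1×cyano (-1 each), 2×glycinato (-1 each); total -3. So Co + (-3) = 1−, giving Co = +2.
Ligands are named alphabetically: cyano before glycinato before triphenylphosphine.
The complex ion is anionic, so cobalt takes the -ate form cobaltate(II).

potassium cyanobis(glycinato)(triphenylphosphine)cobaltate(II)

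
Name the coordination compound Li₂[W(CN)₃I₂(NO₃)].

The 2 lithium counter-ions carry a total charge of +2, so each complex ion is 2−.
Ligand charges: 1×nitrato (-1 each), 3×cyano (-1 each), 2×iodo (-1 each); total -6. So W + (-6) = 2−, giving W = +4.
Ligands are named alphabetically: cyano before iodo before nitrato.
The complex ion is anionic, so tungsten takes the -ate form tungstate(IV).

lithium tricyanodiiodonitratotungstate(IV)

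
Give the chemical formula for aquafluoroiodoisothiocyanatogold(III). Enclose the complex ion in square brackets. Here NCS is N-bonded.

Ligands: 1 fluoro (F, -1), 1 iodo (I, -1), 1 aqua (H2O, neutral), 1 isothiocyanato (NCS, -1). Ligand charge sum = -3.
With Au in oxidation state +3, the complex ion is [Au...].

[AuF(H2O)I(NCS)]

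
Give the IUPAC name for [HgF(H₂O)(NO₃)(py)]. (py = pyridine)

There is no counter-ion, so the complex is neutral overall.
Ligand charges: 1×pyridine (neutral), 1×fluoro (-1 each), 1×aqua (neutral), 1×nitrato (-1 each); total -2. So Hg + (-2) = 0, giving Hg = +2.
Ligands are named alphabetically: aqua before fluoro before nitrato before pyridine.

aquafluoronitrato(pyridine)mercury(II)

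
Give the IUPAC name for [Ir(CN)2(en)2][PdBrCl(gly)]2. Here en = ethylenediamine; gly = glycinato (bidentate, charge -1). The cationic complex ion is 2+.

Both ions are complex: the cation is named first with the plain metal name, the anion second with the -ate form; each ion's ligands are alphabetised independently.
The complex cation is given as 2+; its ligand charges sum to -2, so Ir = +4.
With 2 anions per cation, each anion must be 2/2 = 1−.
Anion: ligand charges sum to -3; for the ion to be 1−, Pd = +2.

dicyanobis(ethylenediamine)iridium(IV) bromochloro(glycinato)palladate(II)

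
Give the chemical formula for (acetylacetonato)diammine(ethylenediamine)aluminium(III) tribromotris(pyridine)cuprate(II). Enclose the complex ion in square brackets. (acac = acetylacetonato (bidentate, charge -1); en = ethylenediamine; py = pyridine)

[Al(acac)(en)(NH3)2][CuBr3(py)3]2

Cation [Al…]: ligand charges -1, Al(III) ⇒ ion charge 2+.
Anion [Cu…]: ligand charges -3, Cu(II) ⇒ ion charge 1−.
One 2+ cation requires 2 of the 1− anion.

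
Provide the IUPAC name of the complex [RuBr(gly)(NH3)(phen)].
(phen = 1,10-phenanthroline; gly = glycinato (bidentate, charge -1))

There is no counter-ion, so the complex is neutral overall.
Ligand charges: 1×ammine (neutral), 1×1,10-phenanthroline (neutral), 1×glycinato (-1 each), 1×bromo (-1 each); total -2. So Ru + (-2) = 0, giving Ru = +2.
Ligands are named alphabetically: ammine before bromo before glycinato before phenanthroline.

amminebromo(glycinato)(1,10-phenanthroline)ruthenium(II)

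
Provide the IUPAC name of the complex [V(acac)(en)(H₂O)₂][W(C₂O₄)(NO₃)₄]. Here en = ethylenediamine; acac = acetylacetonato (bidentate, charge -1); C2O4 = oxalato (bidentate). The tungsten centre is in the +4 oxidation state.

(acetylacetonato)diaqua(ethylenediamine)vanadium(III) tetranitratooxalatotungstate(IV)

Both ions are complex: the cation is named first with the plain metal name, the anion second with the -ate form; each ion's ligands are alphabetised independently.
W is given as +4; the anion's ligand charges sum to -6, so the complex anion is 2−.
A 1:1 salt means the cation carries the equal and opposite charge, 2+.
Cation: ligand charges sum to -1; for the ion to be 2+, V = +3.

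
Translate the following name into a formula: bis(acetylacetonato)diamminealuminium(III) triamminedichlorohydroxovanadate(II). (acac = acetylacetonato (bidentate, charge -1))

Cation [Al…]: ligand charges -2, Al(III) ⇒ ion charge 1+.
Anion [V…]: ligand charges -3, V(II) ⇒ ion charge 1−.
One 1+ cation balances one 1− anion.

[Al(acac)2(NH3)2][VCl2(NH3)3(OH)]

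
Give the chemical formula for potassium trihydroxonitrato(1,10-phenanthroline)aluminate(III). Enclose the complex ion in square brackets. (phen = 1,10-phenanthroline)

Ligands: 3 hydroxo (OH, -1), 1 1,10-phenanthroline (phen, neutral), 1 nitrato (NO3, -1). Ligand charge sum = -4.
With Al in oxidation state +3, the complex ion is [Al...]^1−.
Charge balance with potassium (+1) requires 1 complex ion per 1 potassium.

K[Al(NO3)(OH)3(phen)]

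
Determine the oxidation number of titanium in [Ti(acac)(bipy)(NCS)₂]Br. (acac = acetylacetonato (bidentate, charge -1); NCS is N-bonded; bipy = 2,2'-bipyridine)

+4

1 bromide outside the brackets (-1 each) → the complex ion is 1+.
Ligand charges: 1×acac = -1; 2×NCS = -2; 1×bipy neutral; sum -3.
Ti + (-3) = 1+ ⇒ Ti is +4.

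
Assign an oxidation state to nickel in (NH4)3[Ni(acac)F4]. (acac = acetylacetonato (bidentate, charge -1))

3 ammonium outside the brackets (+1 each) → the complex ion is 3−.
Ligand charges: 1×acac = -1; 4×F = -4; sum -5.
Ni + (-5) = 3− ⇒ Ni is +2.

+2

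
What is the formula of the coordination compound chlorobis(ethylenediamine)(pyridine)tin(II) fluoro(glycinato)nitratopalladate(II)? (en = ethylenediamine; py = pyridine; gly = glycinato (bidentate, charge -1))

Cation [Sn…]: ligand charges -1, Sn(II) ⇒ ion charge 1+.
Anion [Pd…]: ligand charges -3, Pd(II) ⇒ ion charge 1−.
One 1+ cation balances one 1− anion.

[SnCl(en)2(py)][PdF(gly)(NO3)]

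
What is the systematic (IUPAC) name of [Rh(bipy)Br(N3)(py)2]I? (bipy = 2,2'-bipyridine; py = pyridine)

The 1 iodide counter-ion carries a total charge of -1, so each complex ion is 1+.
Ligand charges: 1×2,2'-bipyridine (neutral), 1×azido (-1 each), 1×bromo (-1 each), 2×pyridine (neutral); total -2. So Rh + (-2) = 1+, giving Rh = +3.
Ligands are named alphabetically: azido before bipyridine before bromo before pyridine.

azido(2,2'-bipyridine)bromobis(pyridine)rhodium(III) iodide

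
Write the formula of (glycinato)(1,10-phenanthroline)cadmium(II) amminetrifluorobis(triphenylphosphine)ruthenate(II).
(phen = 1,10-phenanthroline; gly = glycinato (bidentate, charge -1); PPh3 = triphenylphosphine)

[Cd(gly)(phen)][RuF3(NH3)(PPh3)2]

Cation [Cd…]: ligand charges -1, Cd(II) ⇒ ion charge 1+.
Anion [Ru…]: ligand charges -3, Ru(II) ⇒ ion charge 1−.
One 1+ cation balances one 1− anion.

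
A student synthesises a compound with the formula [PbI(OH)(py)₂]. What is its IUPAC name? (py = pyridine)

hydroxoiodobis(pyridine)lead(II)

There is no counter-ion, so the complex is neutral overall.
Ligand charges: 2×pyridine (neutral), 1×hydroxo (-1 each), 1×iodo (-1 each); total -2. So Pb + (-2) = 0, giving Pb = +2.
Ligands are named alphabetically: hydroxo before iodo before pyridine.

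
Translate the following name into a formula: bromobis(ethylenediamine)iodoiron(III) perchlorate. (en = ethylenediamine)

[FeBr(en)2I]ClO4

Ligands: 1 iodo (I, -1), 2 ethylenediamine (en, neutral), 1 bromo (Br, -1). Ligand charge sum = -2.
With Fe in oxidation state +3, the complex ion is [Fe...]^1+.
Charge balance with perchlorate (-1) requires 1 complex ion per 1 perchlorate.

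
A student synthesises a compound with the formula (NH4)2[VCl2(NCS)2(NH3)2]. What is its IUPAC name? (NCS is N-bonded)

The 2 ammonium counter-ions carry a total charge of +2, so each complex ion is 2−.
Ligand charges: 2×chloro (-1 each), 2×isothiocyanato (-1 each), 2×ammine (neutral); total -4. So V + (-4) = 2−, giving V = +2.
Ligands are named alphabetically: ammine before chloro before isothiocyanato.
The complex ion is anionic, so vanadium takes the -ate form vanadate(II).

ammonium diamminedichlorodiisothiocyanatovanadate(II)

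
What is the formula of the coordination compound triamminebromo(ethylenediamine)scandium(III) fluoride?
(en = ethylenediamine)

Ligands: 1 bromo (Br, -1), 1 ethylenediamine (en, neutral), 3 ammine (NH3, neutral). Ligand charge sum = -1.
With Sc in oxidation state +3, the complex ion is [Sc...]^2+.
Charge balance with fluoride (-1) requires 1 complex ion per 2 fluoride.

[ScBr(en)(NH3)3]F2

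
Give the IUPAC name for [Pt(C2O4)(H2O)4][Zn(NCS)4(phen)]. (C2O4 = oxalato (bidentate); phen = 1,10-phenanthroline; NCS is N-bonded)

Both ions are complex: the cation is named first with the plain metal name, the anion second with the -ate form; each ion's ligands are alphabetised independently.
Zinc is always +2 in its complexes; the anion's ligand charges sum to -4, so the complex anion is 2−.
A 1:1 salt means the cation carries the equal and opposite charge, 2+.
Cation: ligand charges sum to -2; for the ion to be 2+, Pt = +4.

tetraaquaoxalatoplatinum(IV) tetraisothiocyanato(1,10-phenanthroline)zincate(II)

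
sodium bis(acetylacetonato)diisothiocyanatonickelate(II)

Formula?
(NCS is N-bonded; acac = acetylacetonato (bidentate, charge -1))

Ligands: 2 isothiocyanato (NCS, -1), 2 acetylacetonato (acac, -1). Ligand charge sum = -4.
With Ni in oxidation state +2, the complex ion is [Ni...]^2−.
Charge balance with sodium (+1) requires 1 complex ion per 2 sodium.

Na2[Ni(acac)2(NCS)2]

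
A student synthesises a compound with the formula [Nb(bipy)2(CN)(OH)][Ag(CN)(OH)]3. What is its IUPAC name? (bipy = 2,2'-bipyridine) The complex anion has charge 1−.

bis(2,2'-bipyridine)cyanohydroxoniobium(V) cyanohydroxoargentate(I)

The complex anion is given as 1−; its ligand charges sum to -2, so Ag = +1.
With 3 anions per cation, the cation must be 3×1 = 3+.
Cation: ligand charges sum to -2; for the ion to be 3+, Nb = +5.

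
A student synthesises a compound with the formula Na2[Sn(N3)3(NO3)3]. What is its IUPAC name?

The 2 sodium counter-ions carry a total charge of +2, so each complex ion is 2−.
Ligand charges: 3×nitrato (-1 each), 3×azido (-1 each); total -6. So Sn + (-6) = 2−, giving Sn = +4.
The complex ion is anionic, so tin takes the -ate form stannate(IV).

sodium triazidotrinitratostannate(IV)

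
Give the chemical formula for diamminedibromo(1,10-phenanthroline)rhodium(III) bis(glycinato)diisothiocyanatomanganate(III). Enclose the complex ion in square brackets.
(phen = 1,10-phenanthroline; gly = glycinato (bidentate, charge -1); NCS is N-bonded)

Cation [Rh…]: ligand charges -2, Rh(III) ⇒ ion charge 1+.
Anion [Mn…]: ligand charges -4, Mn(III) ⇒ ion charge 1−.
One 1+ cation balances one 1− anion.

[RhBr2(NH3)2(phen)][Mn(gly)2(NCS)2]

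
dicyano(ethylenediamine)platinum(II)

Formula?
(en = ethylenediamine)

[Pt(CN)2(en)]

Ligands: 2 cyano (CN, -1), 1 ethylenediamine (en, neutral). Ligand charge sum = -2.
With Pt in oxidation state +2, the complex ion is [Pt...].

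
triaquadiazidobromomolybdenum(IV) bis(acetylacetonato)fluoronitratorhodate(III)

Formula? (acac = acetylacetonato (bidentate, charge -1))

Cation [Mo…]: ligand charges -3, Mo(IV) ⇒ ion charge 1+.
Anion [Rh…]: ligand charges -4, Rh(III) ⇒ ion charge 1−.
One 1+ cation balances one 1− anion.

[MoBr(H2O)3(N3)2][Rh(acac)2F(NO3)]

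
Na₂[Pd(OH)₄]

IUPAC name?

sodium tetrahydroxopalladate(II)

The 2 sodium counter-ions carry a total charge of +2, so each complex ion is 2−.
Ligand charges: 4×hydroxo (-1 each); total -4. So Pd + (-4) = 2−, giving Pd = +2.
The complex ion is anionic, so palladium takes the -ate form palladate(II).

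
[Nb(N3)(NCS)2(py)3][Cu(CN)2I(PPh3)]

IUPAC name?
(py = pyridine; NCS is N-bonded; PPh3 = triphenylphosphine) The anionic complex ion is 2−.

azidodiisothiocyanatotris(pyridine)niobium(V) dicyanoiodo(triphenylphosphine)cuprate(I)

The complex anion is given as 2−; its ligand charges sum to -3, so Cu = +1.
A 1:1 salt means the cation carries the equal and opposite charge, 2+.
Cation: ligand charges sum to -3; for the ion to be 2+, Nb = +5.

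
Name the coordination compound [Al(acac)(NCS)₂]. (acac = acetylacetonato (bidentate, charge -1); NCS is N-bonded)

There is no counter-ion, so the complex is neutral overall.
Ligand charges: 1×acetylacetonato (-1 each), 2×isothiocyanato (-1 each); total -3. So Al + (-3) = 0, giving Al = +3.
Ligands are named alphabetically: acetylacetonato before isothiocyanato.

(acetylacetonato)diisothiocyanatoaluminium(III)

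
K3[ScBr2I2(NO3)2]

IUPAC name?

The 3 potassium counter-ions carry a total charge of +3, so each complex ion is 3−.
Ligand charges: 2×nitrato (-1 each), 2×iodo (-1 each), 2×bromo (-1 each); total -6. So Sc + (-6) = 3−, giving Sc = +3.
The complex ion is anionic, so scandium takes the -ate form scandate(III).

potassium dibromodiiododinitratoscandate(III)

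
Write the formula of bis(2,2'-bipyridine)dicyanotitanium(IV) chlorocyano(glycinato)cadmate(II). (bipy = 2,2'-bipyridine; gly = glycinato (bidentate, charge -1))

Cation [Ti…]: ligand charges -2, Ti(IV) ⇒ ion charge 2+.
Anion [Cd…]: ligand charges -3, Cd(II) ⇒ ion charge 1−.
One 2+ cation requires 2 of the 1− anion.

[Ti(bipy)2(CN)2][CdCl(CN)(gly)]2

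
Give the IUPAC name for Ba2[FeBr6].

The 2 barium counter-ions carry a total charge of +4, so each complex ion is 4−.
Ligand charges: 6×bromo (-1 each); total -6. So Fe + (-6) = 4−, giving Fe = +2.
The complex ion is anionic, so iron takes the -ate form ferrate(II).

barium hexabromoferrate(II)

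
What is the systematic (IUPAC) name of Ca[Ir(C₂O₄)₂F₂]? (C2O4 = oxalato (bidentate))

calcium difluorodioxalatoiridate(IV)

The 1 calcium counter-ion carries a total charge of +2, so each complex ion is 2−.
Ligand charges: 2×fluoro (-1 each), 2×oxalato (-2 each); total -6. So Ir + (-6) = 2−, giving Ir = +4.
Ligands are named alphabetically: fluoro before oxalato.
The complex ion is anionic, so iridium takes the -ate form iridate(IV).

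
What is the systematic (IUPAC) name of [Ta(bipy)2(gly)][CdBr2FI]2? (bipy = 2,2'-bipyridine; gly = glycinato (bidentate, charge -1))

Both ions are complex: the cation is named first with the plain metal name, the anion second with the -ate form; each ion's ligands are alphabetised independently.
Cadmium is always +2 in its complexes; the anion's ligand charges sum to -4, so the complex anion is 2−.
With 2 anions per cation, the cation must be 2×2 = 4+.
Cation: ligand charges sum to -1; for the ion to be 4+, Ta = +5.

bis(2,2'-bipyridine)(glycinato)tantalum(V) dibromofluoroiodocadmate(II)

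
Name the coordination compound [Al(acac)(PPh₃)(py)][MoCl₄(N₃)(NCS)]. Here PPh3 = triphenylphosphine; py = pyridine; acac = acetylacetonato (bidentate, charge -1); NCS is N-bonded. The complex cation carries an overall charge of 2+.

(acetylacetonato)(pyridine)(triphenylphosphine)aluminium(III) azidotetrachloroisothiocyanatomolybdate(IV)

The complex cation is given as 2+; its ligand charges sum to -1, so Al = +3.
A 1:1 salt means the anion carries the equal and opposite charge, 2−.
Anion: ligand charges sum to -6; for the ion to be 2−, Mo = +4.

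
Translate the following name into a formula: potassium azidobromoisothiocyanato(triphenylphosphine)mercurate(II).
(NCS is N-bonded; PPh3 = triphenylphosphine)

K[HgBr(N3)(NCS)(PPh3)]

Ligands: 1 isothiocyanato (NCS, -1), 1 azido (N3, -1), 1 triphenylphosphine (PPh3, neutral), 1 bromo (Br, -1). Ligand charge sum = -3.
With Hg in oxidation state +2, the complex ion is [Hg...]^1−.
Charge balance with potassium (+1) requires 1 complex ion per 1 potassium.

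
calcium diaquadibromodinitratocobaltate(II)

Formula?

Ca[CoBr2(H2O)2(NO3)2]

Ligands: 2 bromo (Br, -1), 2 aqua (H2O, neutral), 2 nitrato (NO3, -1). Ligand charge sum = -4.
With Co in oxidation state +2, the complex ion is [Co...]^2−.
Charge balance with calcium (+2) requires 1 complex ion per 1 calcium.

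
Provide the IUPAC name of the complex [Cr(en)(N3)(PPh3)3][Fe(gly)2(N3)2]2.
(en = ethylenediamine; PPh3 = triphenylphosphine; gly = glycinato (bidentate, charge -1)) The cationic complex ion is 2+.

azido(ethylenediamine)tris(triphenylphosphine)chromium(III) diazidobis(glycinato)ferrate(III)

The complex cation is given as 2+; its ligand charges sum to -1, so Cr = +3.
With 2 anions per cation, each anion must be 2/2 = 1−.
Anion: ligand charges sum to -4; for the ion to be 1−, Fe = +3.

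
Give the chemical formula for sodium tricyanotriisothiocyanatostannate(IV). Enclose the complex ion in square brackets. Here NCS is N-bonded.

Na2[Sn(CN)3(NCS)3]

Ligands: 3 cyano (CN, -1), 3 isothiocyanato (NCS, -1). Ligand charge sum = -6.
With Sn in oxidation state +4, the complex ion is [Sn...]^2−.
Charge balance with sodium (+1) requires 1 complex ion per 2 sodium.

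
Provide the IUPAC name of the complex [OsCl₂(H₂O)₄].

tetraaquadichloroosmium(II)

There is no counter-ion, so the complex is neutral overall.
Ligand charges: 2×chloro (-1 each), 4×aqua (neutral); total -2. So Os + (-2) = 0, giving Os = +2.
Ligands are named alphabetically: aqua before chloro.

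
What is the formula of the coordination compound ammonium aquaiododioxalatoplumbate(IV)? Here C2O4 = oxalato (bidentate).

Ligands: 1 iodo (I, -1), 1 aqua (H2O, neutral), 2 oxalato (C2O4, -2). Ligand charge sum = -5.
Charge balance with ammonium (+1) requires 1 complex ion per 1 ammonium.

NH4[Pb(C2O4)2(H2O)I]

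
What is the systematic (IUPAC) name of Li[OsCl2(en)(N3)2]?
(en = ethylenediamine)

lithium diazidodichloro(ethylenediamine)osmate(III)

The 1 lithium counter-ion carries a total charge of +1, so each complex ion is 1−.
Ligand charges: 2×azido (-1 each), 2×chloro (-1 each), 1×ethylenediamine (neutral); total -4. So Os + (-4) = 1−, giving Os = +3.
Ligands are named alphabetically: azido before chloro before ethylenediamine.
The complex ion is anionic, so osmium takes the -ate form osmate(III).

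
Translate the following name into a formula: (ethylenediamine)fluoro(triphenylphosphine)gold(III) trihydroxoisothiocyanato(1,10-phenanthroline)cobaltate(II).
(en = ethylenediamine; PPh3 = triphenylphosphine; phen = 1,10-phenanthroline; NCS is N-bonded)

Cation [Au…]: ligand charges -1, Au(III) ⇒ ion charge 2+.
Anion [Co…]: ligand charges -4, Co(II) ⇒ ion charge 2−.
One 2+ cation balances one 2− anion.

[Au(en)F(PPh3)][Co(NCS)(OH)3(phen)]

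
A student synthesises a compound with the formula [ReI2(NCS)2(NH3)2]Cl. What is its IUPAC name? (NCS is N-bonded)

The 1 chloride counter-ion carries a total charge of -1, so each complex ion is 1+.
Ligand charges: 2×iodo (-1 each), 2×ammine (neutral), 2×isothiocyanato (-1 each); total -4. So Re + (-4) = 1+, giving Re = +5.
Ligands are named alphabetically: ammine before iodo before isothiocyanato.

diamminediiododiisothiocyanatorhenium(V) chloride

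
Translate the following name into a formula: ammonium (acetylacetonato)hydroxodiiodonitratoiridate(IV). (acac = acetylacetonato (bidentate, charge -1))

NH4[Ir(acac)I2(NO3)(OH)]

Ligands: 1 acetylacetonato (acac, -1), 1 hydroxo (OH, -1), 1 nitrato (NO3, -1), 2 iodo (I, -1). Ligand charge sum = -5.
With Ir in oxidation state +4, the complex ion is [Ir...]^1−.
Charge balance with ammonium (+1) requires 1 complex ion per 1 ammonium.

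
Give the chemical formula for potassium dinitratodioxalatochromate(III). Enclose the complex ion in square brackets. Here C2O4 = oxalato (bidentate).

K3[Cr(C2O4)2(NO3)2]

Ligands: 2 oxalato (C2O4, -2), 2 nitrato (NO3, -1). Ligand charge sum = -6.
With Cr in oxidation state +3, the complex ion is [Cr...]^3−.
Charge balance with potassium (+1) requires 1 complex ion per 3 potassium.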